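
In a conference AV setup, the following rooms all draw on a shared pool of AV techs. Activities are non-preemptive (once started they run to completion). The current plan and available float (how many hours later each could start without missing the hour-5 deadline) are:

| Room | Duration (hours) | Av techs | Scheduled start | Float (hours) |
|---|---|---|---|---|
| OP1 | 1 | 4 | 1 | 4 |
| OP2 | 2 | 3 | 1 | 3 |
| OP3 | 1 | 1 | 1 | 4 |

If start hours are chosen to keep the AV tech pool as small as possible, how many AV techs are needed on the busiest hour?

Early-start (OP1@1, OP2@1, OP3@1) gives peak 8: h1:8  h2:3  h3:0  h4:0  h5:0.
Shift OP2→2, OP3→2.
Schedule OP1@1, OP2@2, OP3@2: h1:4  h2:4  h3:3  h4:0  h5:0 — peak 4.

4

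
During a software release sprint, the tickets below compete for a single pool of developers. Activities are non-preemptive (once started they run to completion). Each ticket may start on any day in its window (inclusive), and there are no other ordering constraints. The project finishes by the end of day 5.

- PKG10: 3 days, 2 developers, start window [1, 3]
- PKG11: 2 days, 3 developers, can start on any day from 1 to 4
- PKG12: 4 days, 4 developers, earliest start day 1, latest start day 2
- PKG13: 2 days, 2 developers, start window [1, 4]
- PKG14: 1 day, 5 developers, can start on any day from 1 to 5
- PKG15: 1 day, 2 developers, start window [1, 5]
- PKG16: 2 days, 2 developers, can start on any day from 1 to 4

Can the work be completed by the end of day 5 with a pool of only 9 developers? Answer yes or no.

yes

Schedule PKG10@1, PKG11@1, PKG12@1, PKG13@3, PKG14@5, PKG15@5, PKG16@4: d1:9  d2:9  d3:8  d4:8  d5:9 — peak 9 ≤ 9.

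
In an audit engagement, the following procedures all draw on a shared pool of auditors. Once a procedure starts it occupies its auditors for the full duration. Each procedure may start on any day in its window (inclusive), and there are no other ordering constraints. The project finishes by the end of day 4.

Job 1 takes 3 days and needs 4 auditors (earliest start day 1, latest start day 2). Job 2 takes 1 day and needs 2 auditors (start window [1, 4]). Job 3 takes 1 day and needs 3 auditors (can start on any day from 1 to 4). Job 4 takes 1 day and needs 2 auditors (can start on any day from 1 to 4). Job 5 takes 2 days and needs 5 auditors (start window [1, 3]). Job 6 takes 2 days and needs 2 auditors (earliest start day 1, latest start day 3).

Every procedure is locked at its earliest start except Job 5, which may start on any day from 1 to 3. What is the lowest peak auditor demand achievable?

Job 5@1: d1:18  d2:11  d3:4  d4:0 → peak 18
Job 5@2: d1:13  d2:11  d3:9  d4:0 → peak 13
Job 5@3: d1:13  d2:6  d3:9  d4:5 → peak 13
Best is Job 5@2, peak 13.

13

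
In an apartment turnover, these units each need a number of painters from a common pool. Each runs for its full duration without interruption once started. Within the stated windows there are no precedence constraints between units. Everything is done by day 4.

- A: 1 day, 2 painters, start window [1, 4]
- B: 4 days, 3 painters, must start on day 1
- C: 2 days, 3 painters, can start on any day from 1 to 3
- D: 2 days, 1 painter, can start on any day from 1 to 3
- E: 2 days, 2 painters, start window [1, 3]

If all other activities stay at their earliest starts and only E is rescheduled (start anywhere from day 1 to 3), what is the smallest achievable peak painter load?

9

E@1: d1:11  d2:9  d3:3  d4:3 → peak 11
E@2: d1:9  d2:9  d3:5  d4:3 → peak 9
E@3: d1:9  d2:7  d3:5  d4:5 → peak 9
Best is E@2, peak 9.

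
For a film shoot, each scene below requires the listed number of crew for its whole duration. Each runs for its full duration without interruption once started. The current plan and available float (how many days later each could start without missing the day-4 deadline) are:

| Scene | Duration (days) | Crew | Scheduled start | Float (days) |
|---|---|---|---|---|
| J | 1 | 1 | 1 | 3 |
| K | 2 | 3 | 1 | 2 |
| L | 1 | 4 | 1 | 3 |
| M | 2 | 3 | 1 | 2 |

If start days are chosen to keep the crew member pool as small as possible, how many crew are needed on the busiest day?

6

Early-start (J@1, K@1, L@1, M@1) gives peak 11: d1:11  d2:6  d3:0  d4:0.
Shift L→4, M→2.
Schedule J@1, K@1, L@4, M@2: d1:4  d2:6  d3:3  d4:4 — peak 6.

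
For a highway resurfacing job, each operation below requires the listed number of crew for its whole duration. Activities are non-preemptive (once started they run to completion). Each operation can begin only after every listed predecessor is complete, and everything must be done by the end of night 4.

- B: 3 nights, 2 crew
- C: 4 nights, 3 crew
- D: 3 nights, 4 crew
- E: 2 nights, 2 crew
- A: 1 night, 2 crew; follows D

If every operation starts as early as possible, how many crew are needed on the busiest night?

Early-start schedule: B@1, C@1, D@1, E@1, A@4.
Load per night: night 1: 11, night 2: 11, night 3: 9, night 4: 5.
Peak is 11.

11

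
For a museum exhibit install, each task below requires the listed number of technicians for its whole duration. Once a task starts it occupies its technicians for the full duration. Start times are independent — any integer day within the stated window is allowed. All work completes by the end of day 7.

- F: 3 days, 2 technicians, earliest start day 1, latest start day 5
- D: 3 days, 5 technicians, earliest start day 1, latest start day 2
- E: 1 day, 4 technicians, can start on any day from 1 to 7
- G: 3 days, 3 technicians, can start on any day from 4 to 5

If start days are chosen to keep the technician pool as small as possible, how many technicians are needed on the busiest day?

5

Early-start (F@1, D@1, E@1, G@4) gives peak 11: d1:11  d2:7  d3:7  d4:3  d5:3  d6:3  d7:0.
Shift F→4, E→7.
Schedule F@4, D@1, E@7, G@4: d1:5  d2:5  d3:5  d4:5  d5:5  d6:5  d7:4 — peak 5.
Total technician-days = 34 over 7 days ⇒ peak ≥ ⌈34/7⌉ = 5, so 5 is optimal.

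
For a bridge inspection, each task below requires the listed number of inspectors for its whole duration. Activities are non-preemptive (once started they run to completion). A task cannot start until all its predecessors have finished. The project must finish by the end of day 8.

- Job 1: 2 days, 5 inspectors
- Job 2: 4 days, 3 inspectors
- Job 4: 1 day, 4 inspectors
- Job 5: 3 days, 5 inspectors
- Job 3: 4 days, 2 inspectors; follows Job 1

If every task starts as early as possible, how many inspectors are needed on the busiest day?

17

Early-start schedule: Job 1@1, Job 2@1, Job 4@1, Job 5@1, Job 3@3.
Load per day: day 1: 17, day 2: 13, day 3: 10, day 4: 5, day 5: 2, day 6: 2, day 7: 0, day 8: 0.
Peak is 17.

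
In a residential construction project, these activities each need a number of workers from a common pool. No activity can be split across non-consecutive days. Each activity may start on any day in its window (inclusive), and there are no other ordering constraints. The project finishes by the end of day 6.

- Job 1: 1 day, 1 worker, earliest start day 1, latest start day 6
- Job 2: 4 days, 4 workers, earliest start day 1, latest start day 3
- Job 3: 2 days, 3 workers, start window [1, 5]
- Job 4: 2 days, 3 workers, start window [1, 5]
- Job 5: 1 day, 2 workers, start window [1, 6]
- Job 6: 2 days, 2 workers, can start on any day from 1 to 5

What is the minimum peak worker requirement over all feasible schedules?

Early-start (Job 1@1, Job 2@1, Job 3@1, Job 4@1, Job 5@1, Job 6@1) gives peak 15: d1:15  d2:12  d3:4  d4:4  d5:0  d6:0.
Shift Job 3→5, Job 4→5, Job 5→2, Job 6→3.
Schedule Job 1@1, Job 2@1, Job 3@5, Job 4@5, Job 5@2, Job 6@3: d1:5  d2:6  d3:6  d4:6  d5:6  d6:6 — peak 6.
Total worker-days = 35 over 6 days ⇒ peak ≥ ⌈35/6⌉ = 6, so 6 is optimal.

6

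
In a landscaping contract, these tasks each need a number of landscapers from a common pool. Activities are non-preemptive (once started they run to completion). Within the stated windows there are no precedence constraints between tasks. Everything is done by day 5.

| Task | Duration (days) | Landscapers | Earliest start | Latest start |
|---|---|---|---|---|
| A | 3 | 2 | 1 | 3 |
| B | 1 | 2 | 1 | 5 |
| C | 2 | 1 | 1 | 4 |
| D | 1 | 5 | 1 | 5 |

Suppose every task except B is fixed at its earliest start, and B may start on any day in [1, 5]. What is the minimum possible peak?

8

B@1: d1:10  d2:3  d3:2  d4:0  d5:0 → peak 10
B@2: d1:8  d2:5  d3:2  d4:0  d5:0 → peak 8
B@3: d1:8  d2:3  d3:4  d4:0  d5:0 → peak 8
B@4: d1:8  d2:3  d3:2  d4:2  d5:0 → peak 8
B@5: d1:8  d2:3  d3:2  d4:0  d5:2 → peak 8
Best is B@2, peak 8.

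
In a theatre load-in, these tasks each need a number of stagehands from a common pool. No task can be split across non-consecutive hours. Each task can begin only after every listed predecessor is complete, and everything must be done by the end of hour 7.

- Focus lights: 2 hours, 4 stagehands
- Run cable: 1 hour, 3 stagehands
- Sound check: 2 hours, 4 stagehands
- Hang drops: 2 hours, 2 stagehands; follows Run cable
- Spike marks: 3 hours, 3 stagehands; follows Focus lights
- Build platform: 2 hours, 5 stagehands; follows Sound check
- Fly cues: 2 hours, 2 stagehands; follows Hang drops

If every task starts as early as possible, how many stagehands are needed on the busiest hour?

11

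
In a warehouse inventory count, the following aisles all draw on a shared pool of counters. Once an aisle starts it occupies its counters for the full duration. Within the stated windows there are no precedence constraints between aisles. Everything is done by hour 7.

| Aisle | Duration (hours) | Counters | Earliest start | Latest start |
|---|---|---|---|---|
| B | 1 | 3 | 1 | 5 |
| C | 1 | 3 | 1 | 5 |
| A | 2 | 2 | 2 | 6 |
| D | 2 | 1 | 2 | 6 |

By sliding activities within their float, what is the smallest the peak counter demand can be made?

3

Early-start (B@1, C@1, A@2, D@2) gives peak 6: h1:6  h2:3  h3:3  h4:0  h5:0  h6:0  h7:0.
Shift C→2, A→3, D→3.
Schedule B@1, C@2, A@3, D@3: h1:3  h2:3  h3:3  h4:3  h5:0  h6:0  h7:0 — peak 3.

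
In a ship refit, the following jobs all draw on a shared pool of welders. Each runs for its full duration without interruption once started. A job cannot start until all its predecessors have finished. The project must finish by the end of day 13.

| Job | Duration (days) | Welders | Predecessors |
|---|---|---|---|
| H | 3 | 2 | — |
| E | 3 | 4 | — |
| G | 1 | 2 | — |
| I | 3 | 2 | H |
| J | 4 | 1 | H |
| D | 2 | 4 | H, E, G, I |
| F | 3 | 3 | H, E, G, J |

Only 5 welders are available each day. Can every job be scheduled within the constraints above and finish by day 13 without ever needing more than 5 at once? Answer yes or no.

Schedule H@1, E@4, G@1, I@7, J@4, D@11, F@8: d1:4  d2:2  d3:2  d4:5  d5:5  d6:5  d7:3  d8:5  d9:5  d10:3  d11:4  d12:4  d13:0 — peak 5 ≤ 5.

yes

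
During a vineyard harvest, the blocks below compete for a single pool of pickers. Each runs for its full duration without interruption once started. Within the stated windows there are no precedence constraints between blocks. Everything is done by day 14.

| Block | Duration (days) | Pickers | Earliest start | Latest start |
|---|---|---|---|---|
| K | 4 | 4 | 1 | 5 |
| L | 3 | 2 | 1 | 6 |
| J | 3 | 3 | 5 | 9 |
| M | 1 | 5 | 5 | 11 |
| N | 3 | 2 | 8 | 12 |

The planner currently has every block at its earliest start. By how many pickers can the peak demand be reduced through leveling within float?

Early-start peak: d1:6  d2:6  d3:6  d4:4  d5:8  d6:3  d7:3  d8:2  d9:2  d10:2  d11:0  d12:0  d13:0  d14:0 ⇒ 8.
Leveled (K@1, L@5, J@5, M@8, N@9): d1:4  d2:4  d3:4  d4:4  d5:5  d6:5  d7:5  d8:5  d9:2  d10:2  d11:2  d12:0  d13:0  d14:0 ⇒ 5.
Reduction 8 − 5 = 3.

3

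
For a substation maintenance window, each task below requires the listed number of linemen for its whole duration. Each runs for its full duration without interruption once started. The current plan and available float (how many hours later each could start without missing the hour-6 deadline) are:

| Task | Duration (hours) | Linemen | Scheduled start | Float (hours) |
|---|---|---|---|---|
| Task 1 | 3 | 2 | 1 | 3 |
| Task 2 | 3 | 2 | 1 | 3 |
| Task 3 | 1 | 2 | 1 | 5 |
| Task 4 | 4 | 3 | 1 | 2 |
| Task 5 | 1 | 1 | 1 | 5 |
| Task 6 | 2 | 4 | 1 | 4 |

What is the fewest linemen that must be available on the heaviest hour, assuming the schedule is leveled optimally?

Early-start (Task 1@1, Task 2@1, Task 3@1, Task 4@1, Task 5@1, Task 6@1) gives peak 14: h1:14  h2:11  h3:7  h4:3  h5:0  h6:0.
Shift Task 4→2, Task 6→4.
Schedule Task 1@1, Task 2@1, Task 3@1, Task 4@2, Task 5@1, Task 6@4: h1:7  h2:7  h3:7  h4:7  h5:7  h6:0 — peak 7.

7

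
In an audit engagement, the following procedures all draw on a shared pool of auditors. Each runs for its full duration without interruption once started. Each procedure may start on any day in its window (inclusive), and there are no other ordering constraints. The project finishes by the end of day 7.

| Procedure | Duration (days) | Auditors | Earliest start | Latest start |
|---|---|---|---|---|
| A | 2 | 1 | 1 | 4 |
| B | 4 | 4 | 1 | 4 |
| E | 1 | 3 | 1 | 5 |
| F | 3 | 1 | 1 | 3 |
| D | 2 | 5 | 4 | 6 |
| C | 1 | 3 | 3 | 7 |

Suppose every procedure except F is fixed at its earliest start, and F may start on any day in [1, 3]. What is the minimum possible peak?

F@1: d1:9  d2:6  d3:8  d4:9  d5:5  d6:0  d7:0 → peak 9
F@2: d1:8  d2:6  d3:8  d4:10  d5:5  d6:0  d7:0 → peak 10
F@3: d1:8  d2:5  d3:8  d4:10  d5:6  d6:0  d7:0 → peak 10
Best is F@1, peak 9.

9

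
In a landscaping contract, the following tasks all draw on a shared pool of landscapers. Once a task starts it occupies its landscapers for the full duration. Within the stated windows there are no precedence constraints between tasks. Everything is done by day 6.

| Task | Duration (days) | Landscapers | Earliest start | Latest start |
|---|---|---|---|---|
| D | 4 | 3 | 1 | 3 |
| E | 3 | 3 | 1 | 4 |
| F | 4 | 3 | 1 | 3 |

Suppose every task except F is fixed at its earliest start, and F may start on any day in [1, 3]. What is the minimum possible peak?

F@1: d1:9  d2:9  d3:9  d4:6  d5:0  d6:0 → peak 9
F@2: d1:6  d2:9  d3:9  d4:6  d5:3  d6:0 → peak 9
F@3: d1:6  d2:6  d3:9  d4:6  d5:3  d6:3 → peak 9
Best is F@1, peak 9.

9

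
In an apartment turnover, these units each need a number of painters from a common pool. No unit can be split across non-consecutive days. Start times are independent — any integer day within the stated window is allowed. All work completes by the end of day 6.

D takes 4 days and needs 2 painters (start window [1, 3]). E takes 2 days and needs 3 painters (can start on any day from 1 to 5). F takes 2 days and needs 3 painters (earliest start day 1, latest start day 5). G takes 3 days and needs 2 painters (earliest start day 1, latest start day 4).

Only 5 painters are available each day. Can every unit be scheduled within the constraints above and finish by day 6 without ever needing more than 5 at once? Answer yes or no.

yes

Schedule D@1, E@1, F@5, G@3: d1:5  d2:5  d3:4  d4:4  d5:5  d6:3 — peak 5 ≤ 5.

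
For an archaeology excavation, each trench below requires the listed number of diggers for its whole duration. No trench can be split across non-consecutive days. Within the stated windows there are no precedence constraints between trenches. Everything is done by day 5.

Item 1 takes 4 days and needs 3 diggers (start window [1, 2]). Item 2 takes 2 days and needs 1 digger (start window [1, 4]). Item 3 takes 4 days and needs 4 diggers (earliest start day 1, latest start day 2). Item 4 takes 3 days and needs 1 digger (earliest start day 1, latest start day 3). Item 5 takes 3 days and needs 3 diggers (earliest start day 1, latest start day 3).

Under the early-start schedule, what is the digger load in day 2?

12

At early start, day 2 has: Item 1, Item 2, Item 3, Item 4, Item 5.
Demand: 3 + 1 + 4 + 1 + 3 = 12.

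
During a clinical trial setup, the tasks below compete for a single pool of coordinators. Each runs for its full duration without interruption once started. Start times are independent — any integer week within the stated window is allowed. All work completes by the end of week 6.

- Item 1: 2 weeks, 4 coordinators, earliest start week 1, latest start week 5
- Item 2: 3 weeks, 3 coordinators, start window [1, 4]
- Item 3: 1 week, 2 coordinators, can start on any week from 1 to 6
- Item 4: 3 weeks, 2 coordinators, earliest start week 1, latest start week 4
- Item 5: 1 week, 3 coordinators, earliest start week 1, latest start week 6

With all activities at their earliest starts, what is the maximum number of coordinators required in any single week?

14

Early-start schedule: Item 1@1, Item 2@1, Item 3@1, Item 4@1, Item 5@1.
Load per week: week 1: 14, week 2: 9, week 3: 5, week 4: 0, week 5: 0, week 6: 0.
Peak is 14.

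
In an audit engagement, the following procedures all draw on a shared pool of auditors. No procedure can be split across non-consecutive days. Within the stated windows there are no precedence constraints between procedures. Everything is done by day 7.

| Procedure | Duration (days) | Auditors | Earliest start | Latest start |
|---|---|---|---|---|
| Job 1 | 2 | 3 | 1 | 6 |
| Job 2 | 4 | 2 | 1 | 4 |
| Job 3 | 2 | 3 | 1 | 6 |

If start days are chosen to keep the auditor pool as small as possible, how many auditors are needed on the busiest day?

Early-start (Job 1@1, Job 2@1, Job 3@1) gives peak 8: d1:8  d2:8  d3:2  d4:2  d5:0  d6:0  d7:0.
Shift Job 3→3.
Schedule Job 1@1, Job 2@1, Job 3@3: d1:5  d2:5  d3:5  d4:5  d5:0  d6:0  d7:0 — peak 5.

5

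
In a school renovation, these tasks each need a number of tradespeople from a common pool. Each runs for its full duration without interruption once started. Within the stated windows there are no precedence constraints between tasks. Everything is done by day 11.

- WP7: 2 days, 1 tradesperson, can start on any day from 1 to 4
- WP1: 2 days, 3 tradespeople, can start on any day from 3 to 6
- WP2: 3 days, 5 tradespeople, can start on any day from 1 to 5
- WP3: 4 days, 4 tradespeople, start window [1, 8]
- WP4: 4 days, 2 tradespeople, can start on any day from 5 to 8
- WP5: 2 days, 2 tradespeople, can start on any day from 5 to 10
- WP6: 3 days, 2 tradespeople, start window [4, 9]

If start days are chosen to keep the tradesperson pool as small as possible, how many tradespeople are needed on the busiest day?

6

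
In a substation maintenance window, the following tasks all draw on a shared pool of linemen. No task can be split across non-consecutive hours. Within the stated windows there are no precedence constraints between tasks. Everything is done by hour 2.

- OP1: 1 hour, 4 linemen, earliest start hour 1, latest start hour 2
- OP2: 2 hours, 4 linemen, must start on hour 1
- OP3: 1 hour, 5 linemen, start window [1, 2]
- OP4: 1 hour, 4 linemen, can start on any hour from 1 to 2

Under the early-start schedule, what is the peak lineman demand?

17

Early-start schedule: OP1@1, OP2@1, OP3@1, OP4@1.
Load per hour: hour 1: 17, hour 2: 4.
Peak is 17.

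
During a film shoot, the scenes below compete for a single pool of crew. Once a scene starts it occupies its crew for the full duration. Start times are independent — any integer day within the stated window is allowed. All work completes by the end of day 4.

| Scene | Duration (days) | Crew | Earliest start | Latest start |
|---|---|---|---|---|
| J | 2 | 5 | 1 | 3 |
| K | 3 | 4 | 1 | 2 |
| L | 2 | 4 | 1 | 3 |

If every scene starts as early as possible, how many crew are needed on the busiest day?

Early-start schedule: J@1, K@1, L@1.
Load per day: day 1: 13, day 2: 13, day 3: 4, day 4: 0.
Peak is 13.

13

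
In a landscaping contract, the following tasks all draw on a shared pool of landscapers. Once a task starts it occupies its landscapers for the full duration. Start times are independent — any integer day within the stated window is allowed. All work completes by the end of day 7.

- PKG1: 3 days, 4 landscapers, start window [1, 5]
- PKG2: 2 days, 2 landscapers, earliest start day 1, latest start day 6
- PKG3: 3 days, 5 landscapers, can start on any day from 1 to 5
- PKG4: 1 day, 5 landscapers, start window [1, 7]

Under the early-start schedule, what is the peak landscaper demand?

16

Early-start schedule: PKG1@1, PKG2@1, PKG3@1, PKG4@1.
Load per day: day 1: 16, day 2: 11, day 3: 9, day 4: 0, day 5: 0, day 6: 0, day 7: 0.
Peak is 16.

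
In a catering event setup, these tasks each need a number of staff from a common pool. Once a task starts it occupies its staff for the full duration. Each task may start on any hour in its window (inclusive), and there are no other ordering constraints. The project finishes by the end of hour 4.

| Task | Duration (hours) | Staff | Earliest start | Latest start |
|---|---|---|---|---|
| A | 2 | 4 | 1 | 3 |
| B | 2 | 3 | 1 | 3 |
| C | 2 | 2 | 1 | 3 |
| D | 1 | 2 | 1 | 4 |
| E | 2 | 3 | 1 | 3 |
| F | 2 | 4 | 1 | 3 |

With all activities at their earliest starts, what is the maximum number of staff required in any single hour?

Early-start schedule: A@1, B@1, C@1, D@1, E@1, F@1.
Load per hour: hour 1: 18, hour 2: 16, hour 3: 0, hour 4: 0.
Peak is 18.

18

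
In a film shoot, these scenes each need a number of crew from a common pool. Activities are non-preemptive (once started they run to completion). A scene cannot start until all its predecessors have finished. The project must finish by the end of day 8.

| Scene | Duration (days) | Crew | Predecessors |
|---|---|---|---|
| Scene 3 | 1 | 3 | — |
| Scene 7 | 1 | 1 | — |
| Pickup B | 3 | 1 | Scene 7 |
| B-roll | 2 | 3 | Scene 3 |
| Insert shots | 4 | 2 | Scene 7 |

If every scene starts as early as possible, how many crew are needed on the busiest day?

6

Early-start schedule: Scene 3@1, Scene 7@1, Pickup B@2, B-roll@2, Insert shots@2.
Load per day: day 1: 4, day 2: 6, day 3: 6, day 4: 3, day 5: 2, day 6: 0, day 7: 0, day 8: 0.
Peak is 6.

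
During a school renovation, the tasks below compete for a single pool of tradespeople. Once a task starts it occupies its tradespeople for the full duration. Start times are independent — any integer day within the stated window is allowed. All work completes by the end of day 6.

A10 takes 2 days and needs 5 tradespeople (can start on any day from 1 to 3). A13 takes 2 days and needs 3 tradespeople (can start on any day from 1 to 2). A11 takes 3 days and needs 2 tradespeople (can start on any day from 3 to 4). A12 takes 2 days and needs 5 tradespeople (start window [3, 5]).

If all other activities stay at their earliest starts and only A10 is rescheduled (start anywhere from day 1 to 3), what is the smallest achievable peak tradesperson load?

A10@1: d1:8  d2:8  d3:7  d4:7  d5:2  d6:0 → peak 8
A10@2: d1:3  d2:8  d3:12  d4:7  d5:2  d6:0 → peak 12
A10@3: d1:3  d2:3  d3:12  d4:12  d5:2  d6:0 → peak 12
Best is A10@1, peak 8.

8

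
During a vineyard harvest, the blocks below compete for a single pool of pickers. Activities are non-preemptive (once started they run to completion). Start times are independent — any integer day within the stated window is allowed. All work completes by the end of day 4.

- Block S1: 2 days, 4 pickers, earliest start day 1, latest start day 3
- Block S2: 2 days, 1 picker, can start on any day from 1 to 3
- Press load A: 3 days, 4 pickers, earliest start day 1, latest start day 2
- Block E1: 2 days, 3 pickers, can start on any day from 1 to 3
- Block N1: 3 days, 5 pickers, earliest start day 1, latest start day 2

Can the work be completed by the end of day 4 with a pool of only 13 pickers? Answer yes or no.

yes

Schedule Block S1@1, Block S2@3, Press load A@1, Block E1@3, Block N1@1: d1:13  d2:13  d3:13  d4:4 — peak 13 ≤ 13.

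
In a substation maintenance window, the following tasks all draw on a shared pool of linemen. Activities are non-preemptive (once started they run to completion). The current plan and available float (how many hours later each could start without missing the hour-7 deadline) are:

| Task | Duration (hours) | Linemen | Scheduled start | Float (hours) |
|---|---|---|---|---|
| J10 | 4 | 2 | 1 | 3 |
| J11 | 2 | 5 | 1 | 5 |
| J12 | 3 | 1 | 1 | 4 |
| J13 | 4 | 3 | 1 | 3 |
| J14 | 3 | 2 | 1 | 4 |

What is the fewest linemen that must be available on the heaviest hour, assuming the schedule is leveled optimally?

Early-start (J10@1, J11@1, J12@1, J13@1, J14@1) gives peak 13: h1:13  h2:13  h3:8  h4:5  h5:0  h6:0  h7:0.
Shift J12→3, J13→3, J14→5.
Schedule J10@1, J11@1, J12@3, J13@3, J14@5: h1:7  h2:7  h3:6  h4:6  h5:6  h6:5  h7:2 — peak 7.

7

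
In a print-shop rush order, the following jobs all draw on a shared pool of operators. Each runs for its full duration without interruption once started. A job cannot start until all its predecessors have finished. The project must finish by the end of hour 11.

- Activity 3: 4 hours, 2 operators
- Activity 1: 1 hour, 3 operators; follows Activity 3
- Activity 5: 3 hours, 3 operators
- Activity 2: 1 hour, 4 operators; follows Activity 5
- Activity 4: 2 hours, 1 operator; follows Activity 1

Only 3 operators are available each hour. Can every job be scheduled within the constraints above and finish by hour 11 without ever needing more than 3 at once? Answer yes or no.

The minimum achievable peak is 4; 3 < 4, so no feasible schedule stays within the cap.

no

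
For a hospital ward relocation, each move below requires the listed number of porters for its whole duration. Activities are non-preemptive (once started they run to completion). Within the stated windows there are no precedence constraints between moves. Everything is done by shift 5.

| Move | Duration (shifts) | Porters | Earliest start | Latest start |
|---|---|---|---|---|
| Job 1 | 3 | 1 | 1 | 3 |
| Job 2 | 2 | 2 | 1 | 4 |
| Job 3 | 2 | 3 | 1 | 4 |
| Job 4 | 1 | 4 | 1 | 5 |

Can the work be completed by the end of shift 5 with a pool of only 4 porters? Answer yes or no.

yes

Schedule Job 1@1, Job 2@1, Job 3@3, Job 4@5: s1:3  s2:3  s3:4  s4:3  s5:4 — peak 4 ≤ 4.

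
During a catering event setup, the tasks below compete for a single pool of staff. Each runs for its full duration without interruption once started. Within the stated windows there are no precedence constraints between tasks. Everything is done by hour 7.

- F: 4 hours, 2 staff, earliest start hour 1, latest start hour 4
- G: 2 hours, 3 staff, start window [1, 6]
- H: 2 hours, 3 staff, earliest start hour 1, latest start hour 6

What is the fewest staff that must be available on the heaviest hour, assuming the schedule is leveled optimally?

5

Early-start (F@1, G@1, H@1) gives peak 8: h1:8  h2:8  h3:2  h4:2  h5:0  h6:0  h7:0.
Shift H→3.
Schedule F@1, G@1, H@3: h1:5  h2:5  h3:5  h4:5  h5:0  h6:0  h7:0 — peak 5.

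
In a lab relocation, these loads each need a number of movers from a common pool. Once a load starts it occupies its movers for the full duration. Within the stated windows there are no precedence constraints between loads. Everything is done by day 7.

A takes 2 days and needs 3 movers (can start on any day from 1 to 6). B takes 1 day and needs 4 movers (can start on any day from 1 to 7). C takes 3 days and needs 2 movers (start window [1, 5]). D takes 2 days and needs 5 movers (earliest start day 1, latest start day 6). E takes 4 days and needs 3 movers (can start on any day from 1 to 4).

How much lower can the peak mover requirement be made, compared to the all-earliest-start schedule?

Early-start peak: d1:17  d2:13  d3:5  d4:3  d5:0  d6:0  d7:0 ⇒ 17.
Leveled (A@1, B@5, C@3, D@6, E@1): d1:6  d2:6  d3:5  d4:5  d5:6  d6:5  d7:5 ⇒ 6.
Reduction 17 − 6 = 11.

11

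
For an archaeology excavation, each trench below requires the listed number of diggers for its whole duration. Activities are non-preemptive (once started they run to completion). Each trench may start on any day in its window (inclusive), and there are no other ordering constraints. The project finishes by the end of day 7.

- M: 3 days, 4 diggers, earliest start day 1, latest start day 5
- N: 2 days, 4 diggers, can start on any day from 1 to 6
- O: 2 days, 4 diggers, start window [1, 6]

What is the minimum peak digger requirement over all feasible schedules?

4

Early-start (M@1, N@1, O@1) gives peak 12: d1:12  d2:12  d3:4  d4:0  d5:0  d6:0  d7:0.
Shift N→4, O→6.
Schedule M@1, N@4, O@6: d1:4  d2:4  d3:4  d4:4  d5:4  d6:4  d7:4 — peak 4.
Total digger-days = 28 over 7 days ⇒ peak ≥ ⌈28/7⌉ = 4, so 4 is optimal.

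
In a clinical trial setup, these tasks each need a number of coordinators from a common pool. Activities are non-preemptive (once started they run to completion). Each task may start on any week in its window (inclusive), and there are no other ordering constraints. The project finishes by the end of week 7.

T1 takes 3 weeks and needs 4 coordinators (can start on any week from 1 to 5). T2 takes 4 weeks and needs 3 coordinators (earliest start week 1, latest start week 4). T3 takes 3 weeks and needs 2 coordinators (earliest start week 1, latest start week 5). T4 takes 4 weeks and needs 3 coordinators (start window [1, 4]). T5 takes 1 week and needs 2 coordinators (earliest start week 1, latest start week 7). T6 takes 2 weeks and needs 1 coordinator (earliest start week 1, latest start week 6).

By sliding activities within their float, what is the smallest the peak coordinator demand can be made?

Early-start (T1@1, T2@1, T3@1, T4@1, T5@1, T6@1) gives peak 15: w1:15  w2:13  w3:12  w4:6  w5:0  w6:0  w7:0.
Shift T3→5, T4→4, T5→5, T6→6.
Schedule T1@1, T2@1, T3@5, T4@4, T5@5, T6@6: w1:7  w2:7  w3:7  w4:6  w5:7  w6:6  w7:6 — peak 7.
Total coordinator-weeks = 46 over 7 weeks ⇒ peak ≥ ⌈46/7⌉ = 7, so 7 is optimal.

7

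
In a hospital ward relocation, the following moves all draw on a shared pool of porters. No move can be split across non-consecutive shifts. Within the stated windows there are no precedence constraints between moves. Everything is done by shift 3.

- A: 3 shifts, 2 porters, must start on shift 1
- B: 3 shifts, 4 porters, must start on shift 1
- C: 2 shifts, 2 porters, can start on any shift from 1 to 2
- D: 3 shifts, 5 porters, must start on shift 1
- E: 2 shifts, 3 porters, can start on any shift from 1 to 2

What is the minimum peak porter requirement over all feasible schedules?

Schedule A@1, B@1, C@1, D@1, E@1: s1:16  s2:16  s3:11 — peak 16.
No arrangement of the 4 feasible schedules does better.

16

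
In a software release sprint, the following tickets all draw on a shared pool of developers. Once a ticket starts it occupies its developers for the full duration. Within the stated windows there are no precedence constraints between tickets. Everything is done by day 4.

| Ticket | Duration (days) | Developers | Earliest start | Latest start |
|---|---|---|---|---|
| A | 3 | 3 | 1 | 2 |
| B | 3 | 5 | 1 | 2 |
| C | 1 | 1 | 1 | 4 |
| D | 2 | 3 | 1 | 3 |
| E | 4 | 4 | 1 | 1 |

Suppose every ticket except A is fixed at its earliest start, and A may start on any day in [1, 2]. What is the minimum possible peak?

A@1: d1:16  d2:15  d3:12  d4:4 → peak 16
A@2: d1:13  d2:15  d3:12  d4:7 → peak 15
Best is A@2, peak 15.

15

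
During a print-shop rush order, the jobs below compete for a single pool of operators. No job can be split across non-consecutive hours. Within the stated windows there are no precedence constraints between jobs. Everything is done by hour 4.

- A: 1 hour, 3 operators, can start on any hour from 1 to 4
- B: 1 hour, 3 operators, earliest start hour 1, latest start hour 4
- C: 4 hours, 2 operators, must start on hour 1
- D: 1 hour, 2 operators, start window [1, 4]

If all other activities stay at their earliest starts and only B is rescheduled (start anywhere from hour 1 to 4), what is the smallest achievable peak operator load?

7

B@1: h1:10  h2:2  h3:2  h4:2 → peak 10
B@2: h1:7  h2:5  h3:2  h4:2 → peak 7
B@3: h1:7  h2:2  h3:5  h4:2 → peak 7
B@4: h1:7  h2:2  h3:2  h4:5 → peak 7
Best is B@2, peak 7.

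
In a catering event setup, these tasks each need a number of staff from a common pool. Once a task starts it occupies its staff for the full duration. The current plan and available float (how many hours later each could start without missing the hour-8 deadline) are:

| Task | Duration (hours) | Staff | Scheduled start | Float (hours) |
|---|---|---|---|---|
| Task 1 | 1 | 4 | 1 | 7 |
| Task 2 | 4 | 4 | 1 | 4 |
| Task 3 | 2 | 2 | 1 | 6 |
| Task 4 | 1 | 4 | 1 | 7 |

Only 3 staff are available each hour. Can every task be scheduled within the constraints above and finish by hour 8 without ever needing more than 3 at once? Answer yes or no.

no

Total staffer-hours = 28; over 8 hours the average is 28/8 > 3, so some hour must exceed 3.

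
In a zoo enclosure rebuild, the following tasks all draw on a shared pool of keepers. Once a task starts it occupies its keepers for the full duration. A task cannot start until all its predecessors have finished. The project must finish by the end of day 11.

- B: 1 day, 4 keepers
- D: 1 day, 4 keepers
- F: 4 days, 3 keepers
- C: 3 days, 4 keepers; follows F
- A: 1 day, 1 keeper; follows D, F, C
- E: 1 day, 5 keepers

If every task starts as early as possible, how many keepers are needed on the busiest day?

Early-start schedule: B@1, D@1, F@1, C@5, A@8, E@1.
Load per day: day 1: 16, day 2: 3, day 3: 3, day 4: 3, day 5: 4, day 6: 4, day 7: 4, day 8: 1, day 9: 0, day 10: 0, day 11: 0.
Peak is 16.

16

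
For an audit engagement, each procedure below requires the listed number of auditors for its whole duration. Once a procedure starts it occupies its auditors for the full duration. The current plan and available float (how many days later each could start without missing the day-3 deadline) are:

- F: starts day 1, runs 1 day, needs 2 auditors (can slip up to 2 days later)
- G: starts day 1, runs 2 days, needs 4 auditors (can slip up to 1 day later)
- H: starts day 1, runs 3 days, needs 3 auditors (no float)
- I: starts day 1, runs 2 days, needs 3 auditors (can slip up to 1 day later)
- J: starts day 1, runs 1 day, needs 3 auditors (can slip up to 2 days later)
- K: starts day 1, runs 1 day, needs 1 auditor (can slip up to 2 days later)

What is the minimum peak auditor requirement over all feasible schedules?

10

Early-start (F@1, G@1, H@1, I@1, J@1, K@1) gives peak 16: d1:16  d2:10  d3:3.
Shift I→2, J→3.
Schedule F@1, G@1, H@1, I@2, J@3, K@1: d1:10  d2:10  d3:9 — peak 10.
Total auditor-days = 29 over 3 days ⇒ peak ≥ ⌈29/3⌉ = 10, so 10 is optimal.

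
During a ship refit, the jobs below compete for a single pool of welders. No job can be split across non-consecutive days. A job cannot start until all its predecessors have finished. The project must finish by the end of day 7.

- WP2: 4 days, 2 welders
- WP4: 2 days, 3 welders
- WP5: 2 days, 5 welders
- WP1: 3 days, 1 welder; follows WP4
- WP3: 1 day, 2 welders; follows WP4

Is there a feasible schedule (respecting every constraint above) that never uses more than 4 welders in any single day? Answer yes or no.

no

Total welder-days = 29; over 7 days the average is 29/7 > 4, so some day must exceed 4.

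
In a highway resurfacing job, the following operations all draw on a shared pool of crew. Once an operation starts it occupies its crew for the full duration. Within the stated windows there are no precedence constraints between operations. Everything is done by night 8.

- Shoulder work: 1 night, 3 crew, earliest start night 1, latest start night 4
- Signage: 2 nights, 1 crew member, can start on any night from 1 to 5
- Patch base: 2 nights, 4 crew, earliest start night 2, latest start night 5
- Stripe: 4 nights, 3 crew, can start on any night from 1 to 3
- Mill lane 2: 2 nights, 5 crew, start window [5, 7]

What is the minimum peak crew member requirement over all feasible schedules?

6

Early-start (Shoulder work@1, Signage@1, Patch base@2, Stripe@1, Mill lane 2@5) gives peak 8: n1:7  n2:8  n3:7  n4:3  n5:5  n6:5  n7:0  n8:0.
Shift Signage→2, Patch base→5, Mill lane 2→7.
Schedule Shoulder work@1, Signage@2, Patch base@5, Stripe@1, Mill lane 2@7: n1:6  n2:4  n3:4  n4:3  n5:4  n6:4  n7:5  n8:5 — peak 6.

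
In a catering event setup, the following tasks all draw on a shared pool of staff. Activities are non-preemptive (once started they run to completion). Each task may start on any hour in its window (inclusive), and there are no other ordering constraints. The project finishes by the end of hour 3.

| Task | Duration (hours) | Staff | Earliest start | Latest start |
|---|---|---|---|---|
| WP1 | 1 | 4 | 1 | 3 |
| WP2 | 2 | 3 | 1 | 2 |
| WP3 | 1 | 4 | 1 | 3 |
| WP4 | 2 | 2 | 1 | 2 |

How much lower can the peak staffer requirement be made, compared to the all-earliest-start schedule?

Early-start peak: h1:13  h2:5  h3:0 ⇒ 13.
Leveled (WP1@1, WP2@1, WP3@3, WP4@2): h1:7  h2:5  h3:6 ⇒ 7.
Reduction 13 − 7 = 6.

6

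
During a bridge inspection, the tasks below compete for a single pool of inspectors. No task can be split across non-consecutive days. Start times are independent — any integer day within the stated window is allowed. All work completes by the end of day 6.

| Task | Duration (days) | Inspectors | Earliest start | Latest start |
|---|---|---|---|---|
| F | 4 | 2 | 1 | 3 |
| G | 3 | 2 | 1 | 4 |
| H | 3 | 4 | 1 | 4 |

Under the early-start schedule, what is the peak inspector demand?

8

Early-start schedule: F@1, G@1, H@1.
Load per day: day 1: 8, day 2: 8, day 3: 8, day 4: 2, day 5: 0, day 6: 0.
Peak is 8.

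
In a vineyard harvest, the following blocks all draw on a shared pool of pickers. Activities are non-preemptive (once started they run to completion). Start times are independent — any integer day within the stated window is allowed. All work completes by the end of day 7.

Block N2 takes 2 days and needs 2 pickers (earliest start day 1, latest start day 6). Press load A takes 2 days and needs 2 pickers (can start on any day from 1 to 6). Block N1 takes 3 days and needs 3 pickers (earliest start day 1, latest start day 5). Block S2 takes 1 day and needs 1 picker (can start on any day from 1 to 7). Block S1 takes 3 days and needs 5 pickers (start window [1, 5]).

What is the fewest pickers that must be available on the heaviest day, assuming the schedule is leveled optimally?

Early-start (Block N2@1, Press load A@1, Block N1@1, Block S2@1, Block S1@1) gives peak 13: d1:13  d2:12  d3:8  d4:0  d5:0  d6:0  d7:0.
Shift Press load A→3, Block S2→4, Block S1→5.
Schedule Block N2@1, Press load A@3, Block N1@1, Block S2@4, Block S1@5: d1:5  d2:5  d3:5  d4:3  d5:5  d6:5  d7:5 — peak 5.
Total picker-days = 33 over 7 days ⇒ peak ≥ ⌈33/7⌉ = 5, so 5 is optimal.

5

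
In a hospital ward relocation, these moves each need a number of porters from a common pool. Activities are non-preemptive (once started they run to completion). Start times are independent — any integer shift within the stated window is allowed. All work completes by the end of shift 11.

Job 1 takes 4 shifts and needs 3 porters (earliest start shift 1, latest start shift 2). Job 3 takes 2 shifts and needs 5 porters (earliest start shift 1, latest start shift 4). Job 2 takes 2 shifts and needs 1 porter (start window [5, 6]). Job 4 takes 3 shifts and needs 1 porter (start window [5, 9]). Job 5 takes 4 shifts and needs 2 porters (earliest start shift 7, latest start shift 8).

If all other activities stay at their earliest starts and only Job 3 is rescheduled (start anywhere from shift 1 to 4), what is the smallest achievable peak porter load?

8

Job 3@1: s1:8  s2:8  s3:3  s4:3  s5:2  s6:2  s7:3  s8:2  s9:2  s10:2  s11:0 → peak 8
Job 3@2: s1:3  s2:8  s3:8  s4:3  s5:2  s6:2  s7:3  s8:2  s9:2  s10:2  s11:0 → peak 8
Job 3@3: s1:3  s2:3  s3:8  s4:8  s5:2  s6:2  s7:3  s8:2  s9:2  s10:2  s11:0 → peak 8
Job 3@4: s1:3  s2:3  s3:3  s4:8  s5:7  s6:2  s7:3  s8:2  s9:2  s10:2  s11:0 → peak 8
Best is Job 3@1, peak 8.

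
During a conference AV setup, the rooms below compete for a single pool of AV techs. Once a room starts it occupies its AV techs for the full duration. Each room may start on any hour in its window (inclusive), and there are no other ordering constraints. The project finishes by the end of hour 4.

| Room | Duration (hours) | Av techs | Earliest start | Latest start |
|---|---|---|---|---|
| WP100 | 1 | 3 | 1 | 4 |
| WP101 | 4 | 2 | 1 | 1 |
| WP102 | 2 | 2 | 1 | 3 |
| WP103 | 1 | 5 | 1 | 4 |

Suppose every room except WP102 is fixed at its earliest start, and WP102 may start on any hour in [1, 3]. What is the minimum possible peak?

10

WP102@1: h1:12  h2:4  h3:2  h4:2 → peak 12
WP102@2: h1:10  h2:4  h3:4  h4:2 → peak 10
WP102@3: h1:10  h2:2  h3:4  h4:4 → peak 10
Best is WP102@2, peak 10.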